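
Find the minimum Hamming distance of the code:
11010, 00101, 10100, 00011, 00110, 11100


Comparing all pairs, minimum distance: 1
Can detect 0 errors, correct 0 errors

1


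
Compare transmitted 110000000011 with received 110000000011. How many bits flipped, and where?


XOR: 000000000000

0 errors (received matches sent)


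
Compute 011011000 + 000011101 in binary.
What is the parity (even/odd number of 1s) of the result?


011011000 = 216
000011101 = 29
Sum = 245 = 11110101
1s count = 6

even parity (6 ones in 11110101)


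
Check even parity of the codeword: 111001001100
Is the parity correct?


Number of 1s: 6

Yes, parity is correct (6 ones)


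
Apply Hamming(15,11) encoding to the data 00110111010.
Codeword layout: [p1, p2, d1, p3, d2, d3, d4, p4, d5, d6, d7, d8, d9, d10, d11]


Parity bits: p1=0, p2=1, p3=0, p4=0

010001100111010


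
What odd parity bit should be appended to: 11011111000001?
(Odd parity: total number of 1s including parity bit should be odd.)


Number of 1s in data: 8
Parity bit: 1

1


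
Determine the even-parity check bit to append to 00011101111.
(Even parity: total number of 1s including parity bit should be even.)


Number of 1s in data: 7
Parity bit: 1

1


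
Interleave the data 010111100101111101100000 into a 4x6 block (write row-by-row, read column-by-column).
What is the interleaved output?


Matrix:
  010111
  100101
  111101
  100000
Read columns: 011110100010111010001110

011110100010111010001110


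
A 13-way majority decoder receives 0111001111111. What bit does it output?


Ones: 10 out of 13
Threshold: 7

1 (10/13 voted 1)


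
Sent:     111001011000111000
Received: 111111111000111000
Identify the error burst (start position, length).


XOR: 000110100000000000

Burst at position 3, length 4


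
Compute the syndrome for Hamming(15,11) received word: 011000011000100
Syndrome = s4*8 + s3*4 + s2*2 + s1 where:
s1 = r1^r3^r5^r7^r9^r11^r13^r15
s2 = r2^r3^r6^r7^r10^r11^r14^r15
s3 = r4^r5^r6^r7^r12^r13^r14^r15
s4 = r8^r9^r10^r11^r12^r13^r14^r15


s1=1, s2=0, s3=1, s4=1

Syndrome = 13 (error at position 13)


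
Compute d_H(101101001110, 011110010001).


XOR: 110011011111
Count of 1s: 9

9


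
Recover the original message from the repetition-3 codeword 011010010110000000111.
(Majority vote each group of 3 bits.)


Groups: 011, 010, 010, 110, 000, 000, 111
Majority votes: 1001001

1001001


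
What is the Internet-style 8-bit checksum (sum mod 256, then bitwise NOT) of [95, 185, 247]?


Sum = 527 mod 256 = 15
Complement = 240

240


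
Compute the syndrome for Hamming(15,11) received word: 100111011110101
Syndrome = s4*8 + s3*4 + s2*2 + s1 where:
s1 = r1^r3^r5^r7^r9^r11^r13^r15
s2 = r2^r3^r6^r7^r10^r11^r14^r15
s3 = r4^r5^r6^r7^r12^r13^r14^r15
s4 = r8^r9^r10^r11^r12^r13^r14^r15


s1=0, s2=0, s3=1, s4=0

Syndrome = 4 (error at position 4)


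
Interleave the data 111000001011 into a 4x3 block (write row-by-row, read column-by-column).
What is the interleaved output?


Matrix:
  111
  000
  001
  011
Read columns: 100010011011

100010011011


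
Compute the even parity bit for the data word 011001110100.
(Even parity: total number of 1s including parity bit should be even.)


Number of 1s in data: 6
Parity bit: 0

0


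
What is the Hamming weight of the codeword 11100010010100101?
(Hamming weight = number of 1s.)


Counting 1s in 11100010010100101

8


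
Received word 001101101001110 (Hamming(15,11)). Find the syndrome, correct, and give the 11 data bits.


Syndrome = 0: no error detected

Data: 10111001110 (no errors)


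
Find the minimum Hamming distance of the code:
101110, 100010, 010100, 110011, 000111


Comparing all pairs, minimum distance: 2
Can detect 1 errors, correct 0 errors

2


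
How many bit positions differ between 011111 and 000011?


XOR: 011100
Count of 1s: 3

3


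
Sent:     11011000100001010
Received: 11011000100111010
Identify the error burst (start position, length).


XOR: 00000000000110000

Burst at position 11, length 2


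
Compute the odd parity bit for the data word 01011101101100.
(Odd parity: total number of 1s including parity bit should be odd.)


Number of 1s in data: 8
Parity bit: 1

1


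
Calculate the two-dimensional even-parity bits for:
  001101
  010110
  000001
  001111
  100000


Row parities: 11101
Column parities: 110101

Row P: 11101, Col P: 110101, Corner: 0


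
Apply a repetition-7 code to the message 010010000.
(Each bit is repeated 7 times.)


Each bit -> 7 copies

000000011111110000000000000011111110000000000000000000000000000


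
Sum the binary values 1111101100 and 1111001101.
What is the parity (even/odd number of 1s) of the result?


1111101100 = 1004
1111001101 = 973
Sum = 1977 = 11110111001
1s count = 8

even parity (8 ones in 11110111001)


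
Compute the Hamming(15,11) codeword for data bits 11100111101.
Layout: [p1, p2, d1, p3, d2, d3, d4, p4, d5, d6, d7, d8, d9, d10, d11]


Parity bits: p1=1, p2=1, p3=1, p4=1

111111010111101


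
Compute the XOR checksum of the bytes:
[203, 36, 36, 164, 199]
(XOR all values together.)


XOR chain: 203 ^ 36 ^ 36 ^ 164 ^ 199 = 168

168


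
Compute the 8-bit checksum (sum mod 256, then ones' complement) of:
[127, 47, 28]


Sum = 202 mod 256 = 202
Complement = 53

53


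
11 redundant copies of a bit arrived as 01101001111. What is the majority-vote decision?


Ones: 7 out of 11
Threshold: 6

1 (7/11 voted 1)


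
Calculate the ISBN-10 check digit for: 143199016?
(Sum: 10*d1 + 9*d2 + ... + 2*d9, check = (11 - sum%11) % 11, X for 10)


Weighted sum: 191
191 mod 11 = 4

Check digit: 7


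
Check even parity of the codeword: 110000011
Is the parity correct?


Number of 1s: 4

Yes, parity is correct (4 ones)


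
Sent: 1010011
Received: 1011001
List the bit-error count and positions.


XOR: 0001010

2 error(s) at position(s): 3, 5


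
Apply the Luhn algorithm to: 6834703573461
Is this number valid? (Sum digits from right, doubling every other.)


Luhn sum = 56
56 mod 10 = 6

Invalid (Luhn sum mod 10 = 6)


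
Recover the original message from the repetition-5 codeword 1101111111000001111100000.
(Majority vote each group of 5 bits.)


Groups: 11011, 11111, 00000, 11111, 00000
Majority votes: 11010

11010


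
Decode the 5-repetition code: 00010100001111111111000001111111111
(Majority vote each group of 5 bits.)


Groups: 00010, 10000, 11111, 11111, 00000, 11111, 11111
Majority votes: 0011011

0011011


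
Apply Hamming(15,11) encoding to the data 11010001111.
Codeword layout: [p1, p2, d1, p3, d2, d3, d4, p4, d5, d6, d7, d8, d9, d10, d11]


Parity bits: p1=1, p2=0, p3=0, p4=0

101010100001111


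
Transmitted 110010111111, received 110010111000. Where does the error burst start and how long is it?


XOR: 000000000111

Burst at position 9, length 3


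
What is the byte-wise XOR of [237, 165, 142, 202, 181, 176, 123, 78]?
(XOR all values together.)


XOR chain: 237 ^ 165 ^ 142 ^ 202 ^ 181 ^ 176 ^ 123 ^ 78 = 60

60


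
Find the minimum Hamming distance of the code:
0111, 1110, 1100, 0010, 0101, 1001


Comparing all pairs, minimum distance: 1
Can detect 0 errors, correct 0 errors

1


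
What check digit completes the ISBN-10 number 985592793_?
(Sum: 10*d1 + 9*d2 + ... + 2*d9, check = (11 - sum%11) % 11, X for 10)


Weighted sum: 362
362 mod 11 = 10

Check digit: 1


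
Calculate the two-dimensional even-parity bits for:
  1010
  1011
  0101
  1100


Row parities: 0100
Column parities: 1000

Row P: 0100, Col P: 1000, Corner: 1


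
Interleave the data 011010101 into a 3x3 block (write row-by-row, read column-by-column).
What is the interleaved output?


Matrix:
  011
  010
  101
Read columns: 001110101

001110101


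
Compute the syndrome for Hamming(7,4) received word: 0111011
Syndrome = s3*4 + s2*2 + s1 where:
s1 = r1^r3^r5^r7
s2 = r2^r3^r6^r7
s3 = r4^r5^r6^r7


s1=0, s2=0, s3=1

Syndrome = 4 (error at position 4)


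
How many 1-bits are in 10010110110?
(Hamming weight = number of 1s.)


Counting 1s in 10010110110

6


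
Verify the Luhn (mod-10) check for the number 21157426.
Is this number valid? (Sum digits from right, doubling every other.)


Luhn sum = 31
31 mod 10 = 1

Invalid (Luhn sum mod 10 = 1)


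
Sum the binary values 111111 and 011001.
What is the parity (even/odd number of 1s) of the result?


111111 = 63
011001 = 25
Sum = 88 = 1011000
1s count = 3

odd parity (3 ones in 1011000)


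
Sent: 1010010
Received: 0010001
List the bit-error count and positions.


XOR: 1000011

3 error(s) at position(s): 0, 5, 6


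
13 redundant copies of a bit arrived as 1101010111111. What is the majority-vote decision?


Ones: 10 out of 13
Threshold: 7

1 (10/13 voted 1)


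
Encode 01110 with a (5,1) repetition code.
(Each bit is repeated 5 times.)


Each bit -> 5 copies

0000011111111111111100000


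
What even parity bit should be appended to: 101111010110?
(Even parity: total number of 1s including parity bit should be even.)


Number of 1s in data: 8
Parity bit: 0

0


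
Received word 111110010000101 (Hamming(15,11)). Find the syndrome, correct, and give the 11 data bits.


Syndrome = 11: error at position 11

Data: 11000010101 (corrected bit 11)


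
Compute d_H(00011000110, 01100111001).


XOR: 01111111111
Count of 1s: 10

10


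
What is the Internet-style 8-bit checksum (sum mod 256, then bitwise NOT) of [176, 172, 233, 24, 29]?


Sum = 634 mod 256 = 122
Complement = 133

133


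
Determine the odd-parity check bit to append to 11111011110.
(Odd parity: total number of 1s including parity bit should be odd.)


Number of 1s in data: 9
Parity bit: 0

0


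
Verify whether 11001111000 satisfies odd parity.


Number of 1s: 6

No, parity error (6 ones)


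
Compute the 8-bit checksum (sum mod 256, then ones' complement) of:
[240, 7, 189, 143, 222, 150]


Sum = 951 mod 256 = 183
Complement = 72

72


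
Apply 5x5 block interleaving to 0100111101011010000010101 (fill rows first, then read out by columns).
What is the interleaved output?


Matrix:
  01001
  11101
  01101
  00000
  10101
Read columns: 0100111100011010000011101

0100111100011010000011101


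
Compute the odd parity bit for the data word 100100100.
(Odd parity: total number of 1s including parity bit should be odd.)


Number of 1s in data: 3
Parity bit: 0

0


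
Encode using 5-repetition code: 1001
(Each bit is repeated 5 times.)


Each bit -> 5 copies

11111000000000011111


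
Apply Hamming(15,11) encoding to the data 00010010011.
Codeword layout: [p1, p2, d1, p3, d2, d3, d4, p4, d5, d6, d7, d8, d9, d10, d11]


Parity bits: p1=1, p2=0, p3=1, p4=1

100100110010011


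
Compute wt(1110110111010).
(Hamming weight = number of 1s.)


Counting 1s in 1110110111010

9


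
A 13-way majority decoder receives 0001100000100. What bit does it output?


Ones: 3 out of 13
Threshold: 7

0 (3/13 voted 1)


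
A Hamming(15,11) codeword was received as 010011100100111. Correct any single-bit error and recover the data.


Syndrome = 0: no error detected

Data: 01110100111 (no errors)


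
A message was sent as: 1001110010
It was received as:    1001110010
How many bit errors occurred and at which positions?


XOR: 0000000000

0 errors (received matches sent)


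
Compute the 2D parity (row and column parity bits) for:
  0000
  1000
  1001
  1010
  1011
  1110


Row parities: 010011
Column parities: 1110

Row P: 010011, Col P: 1110, Corner: 1


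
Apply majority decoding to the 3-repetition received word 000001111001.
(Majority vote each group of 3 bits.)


Groups: 000, 001, 111, 001
Majority votes: 0010

0010


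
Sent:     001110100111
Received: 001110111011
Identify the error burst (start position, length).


XOR: 000000011100

Burst at position 7, length 3


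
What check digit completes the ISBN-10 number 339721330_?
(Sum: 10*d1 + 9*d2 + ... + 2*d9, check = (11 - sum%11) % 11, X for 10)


Weighted sum: 216
216 mod 11 = 7

Check digit: 4


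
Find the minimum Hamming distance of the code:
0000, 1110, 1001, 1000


Comparing all pairs, minimum distance: 1
Can detect 0 errors, correct 0 errors

1


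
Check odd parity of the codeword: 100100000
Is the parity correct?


Number of 1s: 2

No, parity error (2 ones)


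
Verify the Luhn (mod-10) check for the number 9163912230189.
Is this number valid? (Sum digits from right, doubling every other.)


Luhn sum = 60
60 mod 10 = 0

Valid (Luhn sum mod 10 = 0)


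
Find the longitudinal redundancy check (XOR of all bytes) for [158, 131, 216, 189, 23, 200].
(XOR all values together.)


XOR chain: 158 ^ 131 ^ 216 ^ 189 ^ 23 ^ 200 = 167

167


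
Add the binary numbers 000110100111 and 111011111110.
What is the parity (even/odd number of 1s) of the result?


000110100111 = 423
111011111110 = 3838
Sum = 4261 = 1000010100101
1s count = 5

odd parity (5 ones in 1000010100101)


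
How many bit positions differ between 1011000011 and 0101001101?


XOR: 1110001110
Count of 1s: 6

6


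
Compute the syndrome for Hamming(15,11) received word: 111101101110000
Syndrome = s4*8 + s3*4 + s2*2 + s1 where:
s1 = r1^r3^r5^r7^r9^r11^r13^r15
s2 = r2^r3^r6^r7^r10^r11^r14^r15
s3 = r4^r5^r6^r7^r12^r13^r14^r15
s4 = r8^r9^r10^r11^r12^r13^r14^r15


s1=1, s2=0, s3=1, s4=1

Syndrome = 13 (error at position 13)


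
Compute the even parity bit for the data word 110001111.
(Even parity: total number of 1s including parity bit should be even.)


Number of 1s in data: 6
Parity bit: 0

0


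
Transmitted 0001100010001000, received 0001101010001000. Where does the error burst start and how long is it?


XOR: 0000001000000000

Burst at position 6, length 1


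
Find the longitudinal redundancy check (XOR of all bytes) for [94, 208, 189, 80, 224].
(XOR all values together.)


XOR chain: 94 ^ 208 ^ 189 ^ 80 ^ 224 = 131

131


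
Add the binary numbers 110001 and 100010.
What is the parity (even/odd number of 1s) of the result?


110001 = 49
100010 = 34
Sum = 83 = 1010011
1s count = 4

even parity (4 ones in 1010011)


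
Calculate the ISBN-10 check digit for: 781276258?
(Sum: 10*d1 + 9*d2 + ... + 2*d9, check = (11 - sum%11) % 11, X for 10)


Weighted sum: 275
275 mod 11 = 0

Check digit: 0


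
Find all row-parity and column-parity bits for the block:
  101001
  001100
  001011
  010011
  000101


Row parities: 10110
Column parities: 111000

Row P: 10110, Col P: 111000, Corner: 1


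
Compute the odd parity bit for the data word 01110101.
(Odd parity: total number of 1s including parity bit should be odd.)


Number of 1s in data: 5
Parity bit: 0

0


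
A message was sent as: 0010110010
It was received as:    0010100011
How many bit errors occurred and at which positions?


XOR: 0000010001

2 error(s) at position(s): 5, 9


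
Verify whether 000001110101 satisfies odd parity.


Number of 1s: 5

Yes, parity is correct (5 ones)


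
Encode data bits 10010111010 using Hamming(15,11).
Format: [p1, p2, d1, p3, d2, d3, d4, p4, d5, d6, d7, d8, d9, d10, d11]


Parity bits: p1=1, p2=1, p3=1, p4=0

111100100111010


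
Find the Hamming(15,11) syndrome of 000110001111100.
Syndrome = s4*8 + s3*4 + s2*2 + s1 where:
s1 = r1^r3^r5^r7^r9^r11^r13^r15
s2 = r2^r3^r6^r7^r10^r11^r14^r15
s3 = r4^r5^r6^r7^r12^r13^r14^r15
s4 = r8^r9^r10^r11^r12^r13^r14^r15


s1=0, s2=0, s3=0, s4=1

Syndrome = 8 (error at position 8)


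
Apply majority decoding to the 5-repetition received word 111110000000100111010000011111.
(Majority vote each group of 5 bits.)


Groups: 11111, 00000, 00100, 11101, 00000, 11111
Majority votes: 100101

100101


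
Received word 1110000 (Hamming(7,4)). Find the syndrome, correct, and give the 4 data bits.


Syndrome = 0: no error detected

Data: 1000 (no errors)


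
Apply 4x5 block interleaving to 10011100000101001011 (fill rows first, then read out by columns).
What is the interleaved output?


Matrix:
  10011
  10000
  01010
  01011
Read columns: 11000011000010111001

11000011000010111001


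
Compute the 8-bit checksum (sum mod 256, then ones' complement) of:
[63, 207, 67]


Sum = 337 mod 256 = 81
Complement = 174

174


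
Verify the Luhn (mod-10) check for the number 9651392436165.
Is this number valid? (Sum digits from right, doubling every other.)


Luhn sum = 56
56 mod 10 = 6

Invalid (Luhn sum mod 10 = 6)


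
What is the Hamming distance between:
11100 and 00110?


XOR: 11010
Count of 1s: 3

3


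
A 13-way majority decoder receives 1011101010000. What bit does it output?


Ones: 6 out of 13
Threshold: 7

0 (6/13 voted 1)


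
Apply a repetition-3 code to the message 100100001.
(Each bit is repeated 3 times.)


Each bit -> 3 copies

111000000111000000000000111


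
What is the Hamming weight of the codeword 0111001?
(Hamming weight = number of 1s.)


Counting 1s in 0111001

4


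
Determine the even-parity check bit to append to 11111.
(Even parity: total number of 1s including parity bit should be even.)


Number of 1s in data: 5
Parity bit: 1

1


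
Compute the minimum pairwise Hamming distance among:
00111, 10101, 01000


Comparing all pairs, minimum distance: 2
Can detect 1 errors, correct 0 errors

2


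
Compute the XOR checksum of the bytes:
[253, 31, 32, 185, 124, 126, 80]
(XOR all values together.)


XOR chain: 253 ^ 31 ^ 32 ^ 185 ^ 124 ^ 126 ^ 80 = 41

41


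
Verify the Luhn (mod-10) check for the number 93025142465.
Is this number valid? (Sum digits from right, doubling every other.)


Luhn sum = 46
46 mod 10 = 6

Invalid (Luhn sum mod 10 = 6)


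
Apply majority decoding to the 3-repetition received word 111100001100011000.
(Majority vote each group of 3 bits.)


Groups: 111, 100, 001, 100, 011, 000
Majority votes: 100010

100010


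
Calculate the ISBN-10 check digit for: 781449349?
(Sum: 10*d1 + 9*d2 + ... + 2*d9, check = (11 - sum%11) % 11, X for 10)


Weighted sum: 289
289 mod 11 = 3

Check digit: 8


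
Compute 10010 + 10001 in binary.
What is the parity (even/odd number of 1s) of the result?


10010 = 18
10001 = 17
Sum = 35 = 100011
1s count = 3

odd parity (3 ones in 100011)


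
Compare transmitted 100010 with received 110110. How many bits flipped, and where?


XOR: 010100

2 error(s) at position(s): 1, 3


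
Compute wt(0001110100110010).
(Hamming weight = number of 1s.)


Counting 1s in 0001110100110010

7


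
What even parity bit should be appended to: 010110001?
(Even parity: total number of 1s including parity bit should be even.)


Number of 1s in data: 4
Parity bit: 0

0


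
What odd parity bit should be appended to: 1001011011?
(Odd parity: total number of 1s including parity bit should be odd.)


Number of 1s in data: 6
Parity bit: 1

1


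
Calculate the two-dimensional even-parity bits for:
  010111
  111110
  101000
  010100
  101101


Row parities: 01000
Column parities: 111000

Row P: 01000, Col P: 111000, Corner: 1


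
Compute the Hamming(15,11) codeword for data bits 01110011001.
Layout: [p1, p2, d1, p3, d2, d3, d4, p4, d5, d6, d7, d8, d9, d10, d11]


Parity bits: p1=0, p2=0, p3=1, p4=1

000111110011001


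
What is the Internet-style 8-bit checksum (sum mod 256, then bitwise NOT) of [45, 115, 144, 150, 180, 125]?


Sum = 759 mod 256 = 247
Complement = 8

8


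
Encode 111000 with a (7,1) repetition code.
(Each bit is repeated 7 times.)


Each bit -> 7 copies

111111111111111111111000000000000000000000


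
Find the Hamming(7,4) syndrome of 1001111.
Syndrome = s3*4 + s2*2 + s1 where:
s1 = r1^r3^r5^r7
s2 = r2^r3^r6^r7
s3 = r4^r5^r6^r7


s1=1, s2=0, s3=0

Syndrome = 1 (error at position 1)


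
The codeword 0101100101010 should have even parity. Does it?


Number of 1s: 6

Yes, parity is correct (6 ones)


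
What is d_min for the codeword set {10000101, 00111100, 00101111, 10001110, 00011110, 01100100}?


Comparing all pairs, minimum distance: 2
Can detect 1 errors, correct 0 errors

2


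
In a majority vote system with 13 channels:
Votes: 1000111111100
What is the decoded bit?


Ones: 8 out of 13
Threshold: 7

1 (8/13 voted 1)


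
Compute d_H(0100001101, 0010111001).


XOR: 0110110100
Count of 1s: 5

5


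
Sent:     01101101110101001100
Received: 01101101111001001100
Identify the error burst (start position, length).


XOR: 00000000001100000000

Burst at position 10, length 2


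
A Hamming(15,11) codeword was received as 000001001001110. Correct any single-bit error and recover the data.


Syndrome = 0: no error detected

Data: 00101001110 (no errors)


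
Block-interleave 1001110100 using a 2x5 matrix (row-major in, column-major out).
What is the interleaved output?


Matrix:
  10011
  10100
Read columns: 1100011010

1100011010


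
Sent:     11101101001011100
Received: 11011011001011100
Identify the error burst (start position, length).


XOR: 00110110000000000

Burst at position 2, length 5


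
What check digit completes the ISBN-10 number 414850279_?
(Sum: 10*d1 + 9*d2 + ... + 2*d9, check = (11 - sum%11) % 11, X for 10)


Weighted sum: 214
214 mod 11 = 5

Check digit: 6


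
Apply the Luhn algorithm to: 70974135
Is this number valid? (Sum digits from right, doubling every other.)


Luhn sum = 41
41 mod 10 = 1

Invalid (Luhn sum mod 10 = 1)


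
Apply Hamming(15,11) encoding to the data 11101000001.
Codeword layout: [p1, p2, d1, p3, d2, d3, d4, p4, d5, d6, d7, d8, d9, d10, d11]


Parity bits: p1=0, p2=1, p3=1, p4=0

011111001000001


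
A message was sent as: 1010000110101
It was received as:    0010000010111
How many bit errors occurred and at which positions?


XOR: 1000000100010

3 error(s) at position(s): 0, 7, 11


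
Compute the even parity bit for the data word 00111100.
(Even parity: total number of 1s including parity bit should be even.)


Number of 1s in data: 4
Parity bit: 0

0


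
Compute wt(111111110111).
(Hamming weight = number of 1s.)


Counting 1s in 111111110111

11


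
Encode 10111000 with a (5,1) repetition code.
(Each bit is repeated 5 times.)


Each bit -> 5 copies

1111100000111111111111111000000000000000


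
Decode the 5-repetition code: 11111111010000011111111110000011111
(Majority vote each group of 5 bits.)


Groups: 11111, 11101, 00000, 11111, 11111, 00000, 11111
Majority votes: 1101101

1101101


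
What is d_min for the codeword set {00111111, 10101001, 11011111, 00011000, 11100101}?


Comparing all pairs, minimum distance: 3
Can detect 2 errors, correct 1 errors

3


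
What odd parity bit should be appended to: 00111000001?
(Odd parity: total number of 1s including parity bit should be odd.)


Number of 1s in data: 4
Parity bit: 1

1


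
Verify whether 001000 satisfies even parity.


Number of 1s: 1

No, parity error (1 ones)


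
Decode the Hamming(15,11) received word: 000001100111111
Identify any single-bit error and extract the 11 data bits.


Syndrome = 0: no error detected

Data: 00110111111 (no errors)


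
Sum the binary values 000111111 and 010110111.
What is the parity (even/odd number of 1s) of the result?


000111111 = 63
010110111 = 183
Sum = 246 = 11110110
1s count = 6

even parity (6 ones in 11110110)


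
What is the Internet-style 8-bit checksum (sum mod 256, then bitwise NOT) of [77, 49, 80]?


Sum = 206 mod 256 = 206
Complement = 49

49


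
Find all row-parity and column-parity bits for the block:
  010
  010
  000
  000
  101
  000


Row parities: 110000
Column parities: 101

Row P: 110000, Col P: 101, Corner: 0


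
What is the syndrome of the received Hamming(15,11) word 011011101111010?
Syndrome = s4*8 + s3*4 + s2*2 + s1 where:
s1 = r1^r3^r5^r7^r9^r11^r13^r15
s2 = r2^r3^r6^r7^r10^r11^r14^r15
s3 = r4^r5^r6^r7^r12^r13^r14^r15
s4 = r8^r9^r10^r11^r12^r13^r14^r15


s1=1, s2=1, s3=1, s4=1

Syndrome = 15 (error at position 15)


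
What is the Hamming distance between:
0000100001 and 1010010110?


XOR: 1010110111
Count of 1s: 7

7


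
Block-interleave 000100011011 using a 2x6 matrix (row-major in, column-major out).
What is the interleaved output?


Matrix:
  000100
  011011
Read columns: 000101100101

000101100101


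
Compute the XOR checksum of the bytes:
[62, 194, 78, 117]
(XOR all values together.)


XOR chain: 62 ^ 194 ^ 78 ^ 117 = 199

199


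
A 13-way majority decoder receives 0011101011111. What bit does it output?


Ones: 9 out of 13
Threshold: 7

1 (9/13 voted 1)


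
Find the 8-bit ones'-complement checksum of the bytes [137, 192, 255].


Sum = 584 mod 256 = 72
Complement = 183

183


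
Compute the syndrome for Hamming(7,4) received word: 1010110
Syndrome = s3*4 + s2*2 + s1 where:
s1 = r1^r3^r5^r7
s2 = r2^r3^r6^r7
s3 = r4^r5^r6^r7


s1=1, s2=0, s3=0

Syndrome = 1 (error at position 1)


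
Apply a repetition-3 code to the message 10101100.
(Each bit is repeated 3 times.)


Each bit -> 3 copies

111000111000111111000000


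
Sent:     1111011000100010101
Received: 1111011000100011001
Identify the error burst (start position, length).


XOR: 0000000000000001100

Burst at position 15, length 2


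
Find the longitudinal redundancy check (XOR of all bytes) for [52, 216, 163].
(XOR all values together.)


XOR chain: 52 ^ 216 ^ 163 = 79

79


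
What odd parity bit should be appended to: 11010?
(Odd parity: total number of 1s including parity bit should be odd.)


Number of 1s in data: 3
Parity bit: 0

0


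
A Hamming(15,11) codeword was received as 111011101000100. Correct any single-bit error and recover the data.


Syndrome = 0: no error detected

Data: 11111000100 (no errors)


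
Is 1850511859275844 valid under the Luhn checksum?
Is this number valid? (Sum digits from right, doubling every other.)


Luhn sum = 65
65 mod 10 = 5

Invalid (Luhn sum mod 10 = 5)


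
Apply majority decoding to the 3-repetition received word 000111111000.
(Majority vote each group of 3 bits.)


Groups: 000, 111, 111, 000
Majority votes: 0110

0110


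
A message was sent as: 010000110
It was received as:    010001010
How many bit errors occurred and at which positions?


XOR: 000001100

2 error(s) at position(s): 5, 6


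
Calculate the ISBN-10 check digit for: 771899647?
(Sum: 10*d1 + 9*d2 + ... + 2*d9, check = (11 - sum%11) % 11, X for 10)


Weighted sum: 346
346 mod 11 = 5

Check digit: 6


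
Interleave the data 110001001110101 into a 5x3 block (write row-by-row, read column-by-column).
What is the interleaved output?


Matrix:
  110
  001
  001
  110
  101
Read columns: 100111001001101

100111001001101


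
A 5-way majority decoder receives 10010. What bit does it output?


Ones: 2 out of 5
Threshold: 3

0 (2/5 voted 1)


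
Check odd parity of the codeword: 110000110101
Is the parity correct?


Number of 1s: 6

No, parity error (6 ones)


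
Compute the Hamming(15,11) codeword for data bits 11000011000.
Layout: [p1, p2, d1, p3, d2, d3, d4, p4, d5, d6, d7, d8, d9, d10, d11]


Parity bits: p1=1, p2=0, p3=0, p4=0

101010000011000


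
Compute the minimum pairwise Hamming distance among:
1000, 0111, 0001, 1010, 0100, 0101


Comparing all pairs, minimum distance: 1
Can detect 0 errors, correct 0 errors

1


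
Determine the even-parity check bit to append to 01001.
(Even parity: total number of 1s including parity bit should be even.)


Number of 1s in data: 2
Parity bit: 0

0


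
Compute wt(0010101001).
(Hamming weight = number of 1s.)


Counting 1s in 0010101001

4


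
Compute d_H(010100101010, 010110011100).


XOR: 000010110110
Count of 1s: 5

5


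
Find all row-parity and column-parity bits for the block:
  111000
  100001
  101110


Row parities: 100
Column parities: 110111

Row P: 100, Col P: 110111, Corner: 1


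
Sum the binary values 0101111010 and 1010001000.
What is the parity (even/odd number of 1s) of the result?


0101111010 = 378
1010001000 = 648
Sum = 1026 = 10000000010
1s count = 2

even parity (2 ones in 10000000010)


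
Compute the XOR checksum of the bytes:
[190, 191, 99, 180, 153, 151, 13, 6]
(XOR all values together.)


XOR chain: 190 ^ 191 ^ 99 ^ 180 ^ 153 ^ 151 ^ 13 ^ 6 = 211

211


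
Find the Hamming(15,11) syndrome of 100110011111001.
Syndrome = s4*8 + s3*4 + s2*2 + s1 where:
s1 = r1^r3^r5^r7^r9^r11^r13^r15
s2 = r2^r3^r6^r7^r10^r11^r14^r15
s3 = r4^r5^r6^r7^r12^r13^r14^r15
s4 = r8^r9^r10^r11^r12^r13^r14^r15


s1=1, s2=1, s3=0, s4=0

Syndrome = 3 (error at position 3)


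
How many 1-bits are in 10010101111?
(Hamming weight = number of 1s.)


Counting 1s in 10010101111

7


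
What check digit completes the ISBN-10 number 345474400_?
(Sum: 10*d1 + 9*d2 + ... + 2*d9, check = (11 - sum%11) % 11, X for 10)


Weighted sum: 212
212 mod 11 = 3

Check digit: 8


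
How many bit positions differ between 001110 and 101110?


XOR: 100000
Count of 1s: 1

1


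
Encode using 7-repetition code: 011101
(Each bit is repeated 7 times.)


Each bit -> 7 copies

000000011111111111111111111100000001111111


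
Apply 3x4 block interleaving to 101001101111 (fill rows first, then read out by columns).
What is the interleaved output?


Matrix:
  1010
  0110
  1111
Read columns: 101011111001

101011111001


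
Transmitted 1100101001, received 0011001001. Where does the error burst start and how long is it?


XOR: 1111100000

Burst at position 0, length 5


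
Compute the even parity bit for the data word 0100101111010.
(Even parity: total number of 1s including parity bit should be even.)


Number of 1s in data: 7
Parity bit: 1

1


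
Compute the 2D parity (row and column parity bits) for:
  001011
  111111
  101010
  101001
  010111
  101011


Row parities: 101100
Column parities: 001011

Row P: 101100, Col P: 001011, Corner: 1


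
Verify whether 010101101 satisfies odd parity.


Number of 1s: 5

Yes, parity is correct (5 ones)


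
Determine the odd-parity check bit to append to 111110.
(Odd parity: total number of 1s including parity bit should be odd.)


Number of 1s in data: 5
Parity bit: 0

0


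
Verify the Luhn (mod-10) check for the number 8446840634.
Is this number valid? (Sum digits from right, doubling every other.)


Luhn sum = 52
52 mod 10 = 2

Invalid (Luhn sum mod 10 = 2)


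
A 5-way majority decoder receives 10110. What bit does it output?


Ones: 3 out of 5
Threshold: 3

1 (3/5 voted 1)


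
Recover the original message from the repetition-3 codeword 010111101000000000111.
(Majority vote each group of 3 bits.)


Groups: 010, 111, 101, 000, 000, 000, 111
Majority votes: 0110001

0110001


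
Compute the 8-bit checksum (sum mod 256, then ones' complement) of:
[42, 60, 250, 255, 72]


Sum = 679 mod 256 = 167
Complement = 88

88


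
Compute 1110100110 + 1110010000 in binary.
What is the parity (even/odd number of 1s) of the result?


1110100110 = 934
1110010000 = 912
Sum = 1846 = 11100110110
1s count = 7

odd parity (7 ones in 11100110110)


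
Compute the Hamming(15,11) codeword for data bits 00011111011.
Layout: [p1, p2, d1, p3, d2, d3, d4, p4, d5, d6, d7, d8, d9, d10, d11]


Parity bits: p1=0, p2=1, p3=0, p4=0

010000101111011


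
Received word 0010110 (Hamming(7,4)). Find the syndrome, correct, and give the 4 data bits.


Syndrome = 0: no error detected

Data: 1110 (no errors)


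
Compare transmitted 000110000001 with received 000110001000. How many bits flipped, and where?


XOR: 000000001001

2 error(s) at position(s): 8, 11


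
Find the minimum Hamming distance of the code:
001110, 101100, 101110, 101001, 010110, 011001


Comparing all pairs, minimum distance: 1
Can detect 0 errors, correct 0 errors

1


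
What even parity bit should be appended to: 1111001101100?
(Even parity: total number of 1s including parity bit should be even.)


Number of 1s in data: 8
Parity bit: 0

0


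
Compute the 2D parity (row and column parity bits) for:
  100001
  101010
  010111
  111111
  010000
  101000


Row parities: 010010
Column parities: 011011

Row P: 010010, Col P: 011011, Corner: 0


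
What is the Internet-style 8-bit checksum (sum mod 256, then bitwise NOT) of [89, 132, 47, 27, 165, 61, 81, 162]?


Sum = 764 mod 256 = 252
Complement = 3

3


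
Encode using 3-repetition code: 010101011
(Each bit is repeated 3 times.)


Each bit -> 3 copies

000111000111000111000111111


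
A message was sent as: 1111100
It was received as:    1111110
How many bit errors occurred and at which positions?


XOR: 0000010

1 error(s) at position(s): 5


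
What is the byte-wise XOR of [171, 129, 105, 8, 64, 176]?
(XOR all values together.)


XOR chain: 171 ^ 129 ^ 105 ^ 8 ^ 64 ^ 176 = 187

187


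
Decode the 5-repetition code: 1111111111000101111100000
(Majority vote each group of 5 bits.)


Groups: 11111, 11111, 00010, 11111, 00000
Majority votes: 11010

11010


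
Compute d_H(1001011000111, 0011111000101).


XOR: 1010100000010
Count of 1s: 4

4


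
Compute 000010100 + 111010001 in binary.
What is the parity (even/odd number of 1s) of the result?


000010100 = 20
111010001 = 465
Sum = 485 = 111100101
1s count = 6

even parity (6 ones in 111100101)


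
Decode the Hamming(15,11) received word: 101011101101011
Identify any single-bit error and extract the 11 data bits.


Syndrome = 8: error at position 8

Data: 11111101011 (corrected bit 8)


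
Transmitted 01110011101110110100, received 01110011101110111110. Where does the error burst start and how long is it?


XOR: 00000000000000001010

Burst at position 16, length 3


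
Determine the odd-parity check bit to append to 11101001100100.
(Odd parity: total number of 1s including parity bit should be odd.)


Number of 1s in data: 7
Parity bit: 0

0


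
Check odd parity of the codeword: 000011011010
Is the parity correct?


Number of 1s: 5

Yes, parity is correct (5 ones)


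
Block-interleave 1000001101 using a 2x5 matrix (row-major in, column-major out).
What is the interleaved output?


Matrix:
  10000
  01101
Read columns: 1001010001

1001010001


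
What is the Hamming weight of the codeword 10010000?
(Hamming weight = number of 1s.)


Counting 1s in 10010000

2


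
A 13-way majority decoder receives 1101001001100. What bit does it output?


Ones: 6 out of 13
Threshold: 7

0 (6/13 voted 1)


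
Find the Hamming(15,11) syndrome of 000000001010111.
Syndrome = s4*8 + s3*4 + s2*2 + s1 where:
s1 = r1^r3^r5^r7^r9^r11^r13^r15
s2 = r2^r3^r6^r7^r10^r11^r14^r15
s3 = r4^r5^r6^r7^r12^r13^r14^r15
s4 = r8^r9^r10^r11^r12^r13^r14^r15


s1=0, s2=1, s3=1, s4=1

Syndrome = 14 (error at position 14)


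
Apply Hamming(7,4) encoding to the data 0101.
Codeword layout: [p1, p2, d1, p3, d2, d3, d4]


Parity bits: p1=0, p2=1, p3=0

0100101


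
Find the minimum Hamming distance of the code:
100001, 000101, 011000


Comparing all pairs, minimum distance: 2
Can detect 1 errors, correct 0 errors

2


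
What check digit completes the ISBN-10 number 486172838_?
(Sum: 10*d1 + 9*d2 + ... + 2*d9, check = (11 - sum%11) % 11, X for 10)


Weighted sum: 276
276 mod 11 = 1

Check digit: X


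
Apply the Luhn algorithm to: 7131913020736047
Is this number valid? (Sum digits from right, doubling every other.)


Luhn sum = 59
59 mod 10 = 9

Invalid (Luhn sum mod 10 = 9)


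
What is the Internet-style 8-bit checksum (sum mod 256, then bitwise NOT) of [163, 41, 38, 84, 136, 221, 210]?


Sum = 893 mod 256 = 125
Complement = 130

130


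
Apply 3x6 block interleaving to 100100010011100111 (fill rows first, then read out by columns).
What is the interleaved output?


Matrix:
  100100
  010011
  100111
Read columns: 101010000101011011

101010000101011011


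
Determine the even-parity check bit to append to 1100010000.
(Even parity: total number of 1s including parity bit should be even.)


Number of 1s in data: 3
Parity bit: 1

1


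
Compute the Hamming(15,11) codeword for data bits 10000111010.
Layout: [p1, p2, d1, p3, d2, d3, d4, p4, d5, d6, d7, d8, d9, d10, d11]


Parity bits: p1=0, p2=0, p3=0, p4=0

001000000111010


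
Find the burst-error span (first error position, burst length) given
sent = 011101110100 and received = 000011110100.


XOR: 011110000000

Burst at position 1, length 4


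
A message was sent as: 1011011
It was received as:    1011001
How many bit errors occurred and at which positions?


XOR: 0000010

1 error(s) at position(s): 5


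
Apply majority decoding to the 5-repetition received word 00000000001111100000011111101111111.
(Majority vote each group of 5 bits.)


Groups: 00000, 00000, 11111, 00000, 01111, 11011, 11111
Majority votes: 0010111

0010111


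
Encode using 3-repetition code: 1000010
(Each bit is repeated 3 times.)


Each bit -> 3 copies

111000000000000111000


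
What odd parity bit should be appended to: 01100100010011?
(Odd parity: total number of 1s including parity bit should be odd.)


Number of 1s in data: 6
Parity bit: 1

1


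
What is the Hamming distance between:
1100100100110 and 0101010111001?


XOR: 1001110011111
Count of 1s: 9

9


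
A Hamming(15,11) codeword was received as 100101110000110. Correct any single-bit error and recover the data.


Syndrome = 15: error at position 15

Data: 00110000111 (corrected bit 15)


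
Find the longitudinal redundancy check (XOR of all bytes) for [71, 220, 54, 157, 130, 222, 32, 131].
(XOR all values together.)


XOR chain: 71 ^ 220 ^ 54 ^ 157 ^ 130 ^ 222 ^ 32 ^ 131 = 207

207


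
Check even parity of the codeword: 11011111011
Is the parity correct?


Number of 1s: 9

No, parity error (9 ones)


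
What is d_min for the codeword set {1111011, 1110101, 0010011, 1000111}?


Comparing all pairs, minimum distance: 3
Can detect 2 errors, correct 1 errors

3


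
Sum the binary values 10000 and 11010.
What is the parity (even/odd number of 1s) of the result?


10000 = 16
11010 = 26
Sum = 42 = 101010
1s count = 3

odd parity (3 ones in 101010)


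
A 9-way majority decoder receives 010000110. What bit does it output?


Ones: 3 out of 9
Threshold: 5

0 (3/9 voted 1)


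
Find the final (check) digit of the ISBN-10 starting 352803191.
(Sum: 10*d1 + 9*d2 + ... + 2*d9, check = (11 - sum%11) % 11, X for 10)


Weighted sum: 195
195 mod 11 = 8

Check digit: 3


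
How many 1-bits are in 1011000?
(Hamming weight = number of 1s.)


Counting 1s in 1011000

3


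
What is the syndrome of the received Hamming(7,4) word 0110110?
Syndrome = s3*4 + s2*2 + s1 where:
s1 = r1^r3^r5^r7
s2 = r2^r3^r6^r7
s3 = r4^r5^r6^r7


s1=0, s2=1, s3=0

Syndrome = 2 (error at position 2)


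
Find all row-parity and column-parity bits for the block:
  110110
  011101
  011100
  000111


Row parities: 0011
Column parities: 110000

Row P: 0011, Col P: 110000, Corner: 0


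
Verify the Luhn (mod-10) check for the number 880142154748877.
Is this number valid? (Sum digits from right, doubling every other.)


Luhn sum = 67
67 mod 10 = 7

Invalid (Luhn sum mod 10 = 7)


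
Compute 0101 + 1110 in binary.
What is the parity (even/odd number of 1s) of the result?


0101 = 5
1110 = 14
Sum = 19 = 10011
1s count = 3

odd parity (3 ones in 10011)
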